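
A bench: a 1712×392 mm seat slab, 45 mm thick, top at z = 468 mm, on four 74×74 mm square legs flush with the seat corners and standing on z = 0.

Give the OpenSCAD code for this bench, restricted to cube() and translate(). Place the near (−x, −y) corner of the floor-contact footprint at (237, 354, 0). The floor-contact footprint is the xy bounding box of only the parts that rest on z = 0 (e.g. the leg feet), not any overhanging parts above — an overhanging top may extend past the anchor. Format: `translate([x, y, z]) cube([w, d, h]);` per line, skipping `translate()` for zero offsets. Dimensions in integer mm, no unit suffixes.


// leg_h = 468 − 45 = 423
translate([237, 354, 423]) cube([1712, 392, 45]);
translate([237, 354, 0]) cube([74, 74, 423]);
translate([237, 672, 0]) cube([74, 74, 423]);
translate([1875, 354, 0]) cube([74, 74, 423]);
translate([1875, 672, 0]) cube([74, 74, 423]);


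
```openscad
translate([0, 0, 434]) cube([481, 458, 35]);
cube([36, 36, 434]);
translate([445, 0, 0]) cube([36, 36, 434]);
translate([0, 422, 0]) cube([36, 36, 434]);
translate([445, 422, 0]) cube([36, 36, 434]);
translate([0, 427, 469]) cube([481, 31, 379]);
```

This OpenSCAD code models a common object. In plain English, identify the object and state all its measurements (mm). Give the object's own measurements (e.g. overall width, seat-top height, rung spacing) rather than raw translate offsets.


A chair. The seat is a 481×458×35 mm slab with its top at z = 469 mm, on four 36×36 mm corner legs (flush with the seat edges, standing on z = 0). A flat backrest 31 mm thick, 379 mm tall, spans the full seat width and rises from the seat top along its +y edge, rear face flush with the rear of the seat.


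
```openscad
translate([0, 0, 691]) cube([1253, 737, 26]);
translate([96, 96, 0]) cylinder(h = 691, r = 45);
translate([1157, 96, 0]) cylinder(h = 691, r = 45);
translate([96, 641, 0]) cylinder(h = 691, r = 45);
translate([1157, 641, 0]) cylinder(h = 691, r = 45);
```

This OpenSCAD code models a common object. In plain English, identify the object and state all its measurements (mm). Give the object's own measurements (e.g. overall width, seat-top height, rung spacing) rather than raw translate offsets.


A table: top 1253 mm (x) × 737 mm (y), 26 mm thick, upper face at z = 717 mm, on four round legs of 90 mm diameter, each leg's bounding box inset 51 mm from the nearest pair of top edges from z = 0 to the bottom of the top.


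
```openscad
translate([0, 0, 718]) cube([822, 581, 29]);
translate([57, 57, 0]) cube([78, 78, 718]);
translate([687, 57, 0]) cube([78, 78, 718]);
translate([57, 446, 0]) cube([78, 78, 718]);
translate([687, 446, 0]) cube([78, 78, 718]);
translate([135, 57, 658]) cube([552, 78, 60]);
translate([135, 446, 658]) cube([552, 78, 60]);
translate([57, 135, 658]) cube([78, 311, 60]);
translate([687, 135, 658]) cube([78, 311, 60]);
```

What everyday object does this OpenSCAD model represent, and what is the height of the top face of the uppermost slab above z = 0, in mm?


A table. The table height is 747 mm.

A 822×581×29 slab sits at z = 718 on four 78 mm square posts — a table. The top surface is at 718 + 29 = 747 mm.


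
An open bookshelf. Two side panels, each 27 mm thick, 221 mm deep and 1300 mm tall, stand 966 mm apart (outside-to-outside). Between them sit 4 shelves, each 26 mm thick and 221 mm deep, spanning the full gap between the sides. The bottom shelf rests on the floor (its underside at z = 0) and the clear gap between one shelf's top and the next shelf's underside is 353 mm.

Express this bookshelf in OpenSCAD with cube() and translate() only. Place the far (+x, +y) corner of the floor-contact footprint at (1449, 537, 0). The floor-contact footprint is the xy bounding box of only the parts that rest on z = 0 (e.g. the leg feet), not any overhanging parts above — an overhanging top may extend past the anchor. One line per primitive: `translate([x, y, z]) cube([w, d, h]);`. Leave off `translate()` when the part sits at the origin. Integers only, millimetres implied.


translate([483, 316, 0]) cube([27, 221, 1300]);
translate([1422, 316, 0]) cube([27, 221, 1300]);
translate([510, 316, 0]) cube([912, 221, 26]);
translate([510, 316, 379]) cube([912, 221, 26]);
translate([510, 316, 758]) cube([912, 221, 26]);
translate([510, 316, 1137]) cube([912, 221, 26]);


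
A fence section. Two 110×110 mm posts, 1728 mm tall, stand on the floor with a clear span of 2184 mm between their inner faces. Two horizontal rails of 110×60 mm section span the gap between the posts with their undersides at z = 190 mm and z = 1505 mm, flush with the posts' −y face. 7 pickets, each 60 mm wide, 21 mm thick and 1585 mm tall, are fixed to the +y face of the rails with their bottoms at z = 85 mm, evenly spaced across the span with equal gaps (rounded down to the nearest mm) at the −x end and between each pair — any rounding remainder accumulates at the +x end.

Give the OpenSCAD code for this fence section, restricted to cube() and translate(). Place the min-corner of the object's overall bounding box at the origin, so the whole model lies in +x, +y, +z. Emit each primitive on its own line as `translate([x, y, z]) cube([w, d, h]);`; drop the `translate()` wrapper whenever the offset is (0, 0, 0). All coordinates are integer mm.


cube([110, 110, 1728]);
translate([2294, 0, 0]) cube([110, 110, 1728]);
translate([110, 0, 190]) cube([2184, 110, 60]);
translate([110, 0, 1505]) cube([2184, 110, 60]);
translate([330, 110, 85]) cube([60, 21, 1585]);
translate([610, 110, 85]) cube([60, 21, 1585]);
translate([890, 110, 85]) cube([60, 21, 1585]);
translate([1170, 110, 85]) cube([60, 21, 1585]);
translate([1450, 110, 85]) cube([60, 21, 1585]);
translate([1730, 110, 85]) cube([60, 21, 1585]);
translate([2010, 110, 85]) cube([60, 21, 1585]);


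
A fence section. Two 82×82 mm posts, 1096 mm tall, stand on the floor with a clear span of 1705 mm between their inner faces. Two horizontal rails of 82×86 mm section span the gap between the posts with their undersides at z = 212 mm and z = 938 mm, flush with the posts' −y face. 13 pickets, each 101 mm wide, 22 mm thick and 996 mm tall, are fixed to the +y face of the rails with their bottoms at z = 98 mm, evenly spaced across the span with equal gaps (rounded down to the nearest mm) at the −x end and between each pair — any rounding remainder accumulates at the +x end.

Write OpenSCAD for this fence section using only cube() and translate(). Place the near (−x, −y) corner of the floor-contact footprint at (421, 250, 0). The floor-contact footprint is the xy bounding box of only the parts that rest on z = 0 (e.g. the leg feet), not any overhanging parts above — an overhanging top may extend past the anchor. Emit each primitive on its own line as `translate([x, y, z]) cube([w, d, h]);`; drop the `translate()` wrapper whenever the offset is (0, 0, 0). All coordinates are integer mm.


translate([421, 250, 0]) cube([82, 82, 1096]);
translate([2208, 250, 0]) cube([82, 82, 1096]);
translate([503, 250, 212]) cube([1705, 82, 86]);
translate([503, 250, 938]) cube([1705, 82, 86]);
translate([531, 332, 98]) cube([101, 22, 996]);
translate([660, 332, 98]) cube([101, 22, 996]);
translate([789, 332, 98]) cube([101, 22, 996]);
translate([918, 332, 98]) cube([101, 22, 996]);
translate([1047, 332, 98]) cube([101, 22, 996]);
translate([1176, 332, 98]) cube([101, 22, 996]);
translate([1305, 332, 98]) cube([101, 22, 996]);
translate([1434, 332, 98]) cube([101, 22, 996]);
translate([1563, 332, 98]) cube([101, 22, 996]);
translate([1692, 332, 98]) cube([101, 22, 996]);
translate([1821, 332, 98]) cube([101, 22, 996]);
translate([1950, 332, 98]) cube([101, 22, 996]);
translate([2079, 332, 98]) cube([101, 22, 996]);


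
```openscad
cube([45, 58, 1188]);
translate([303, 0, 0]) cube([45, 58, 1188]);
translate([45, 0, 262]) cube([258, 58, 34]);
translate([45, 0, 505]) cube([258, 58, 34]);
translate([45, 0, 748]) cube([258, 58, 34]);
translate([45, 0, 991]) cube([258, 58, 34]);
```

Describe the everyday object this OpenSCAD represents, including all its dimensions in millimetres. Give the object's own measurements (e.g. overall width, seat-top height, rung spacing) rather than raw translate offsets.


A straight ladder. Two 45×58 mm vertical rails, 1188 mm tall, stand 348 mm apart (outside-to-outside) with their front faces coplanar on the −y side. 4 rungs, each 58 mm deep and 34 mm tall, span between the inner faces of the rails, front faces flush with the rails. The lowest rung's underside is at z = 262 mm and rungs are spaced 243 mm apart (underside to underside).


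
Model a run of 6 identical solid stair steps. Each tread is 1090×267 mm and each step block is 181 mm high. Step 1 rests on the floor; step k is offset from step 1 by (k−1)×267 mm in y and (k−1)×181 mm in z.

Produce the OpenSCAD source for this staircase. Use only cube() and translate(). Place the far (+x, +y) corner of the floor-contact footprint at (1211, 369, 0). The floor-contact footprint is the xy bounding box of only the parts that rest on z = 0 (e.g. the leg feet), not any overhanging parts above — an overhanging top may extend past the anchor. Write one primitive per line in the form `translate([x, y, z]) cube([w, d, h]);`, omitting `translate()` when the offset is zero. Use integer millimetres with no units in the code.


translate([121, 102, 0]) cube([1090, 267, 181]);
translate([121, 369, 181]) cube([1090, 267, 181]);
translate([121, 636, 362]) cube([1090, 267, 181]);
translate([121, 903, 543]) cube([1090, 267, 181]);
translate([121, 1170, 724]) cube([1090, 267, 181]);
translate([121, 1437, 905]) cube([1090, 267, 181]);


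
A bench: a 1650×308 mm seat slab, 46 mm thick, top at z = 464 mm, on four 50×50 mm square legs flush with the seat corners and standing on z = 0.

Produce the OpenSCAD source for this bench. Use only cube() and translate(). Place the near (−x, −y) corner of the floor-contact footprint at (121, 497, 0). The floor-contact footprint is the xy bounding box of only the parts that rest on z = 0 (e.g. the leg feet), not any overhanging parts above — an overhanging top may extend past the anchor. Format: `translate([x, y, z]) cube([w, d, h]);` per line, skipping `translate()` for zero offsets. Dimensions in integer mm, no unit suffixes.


// leg_h = 464 − 46 = 418
translate([121, 497, 418]) cube([1650, 308, 46]);
translate([121, 497, 0]) cube([50, 50, 418]);
translate([121, 755, 0]) cube([50, 50, 418]);
translate([1721, 497, 0]) cube([50, 50, 418]);
translate([1721, 755, 0]) cube([50, 50, 418]);


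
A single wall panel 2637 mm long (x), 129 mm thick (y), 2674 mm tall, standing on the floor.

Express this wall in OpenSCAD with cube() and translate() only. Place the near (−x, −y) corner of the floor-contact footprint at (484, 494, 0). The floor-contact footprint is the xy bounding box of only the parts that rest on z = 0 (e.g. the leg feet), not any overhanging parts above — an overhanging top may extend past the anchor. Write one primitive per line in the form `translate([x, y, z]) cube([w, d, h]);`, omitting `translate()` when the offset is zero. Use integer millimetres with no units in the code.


translate([484, 494, 0]) cube([2637, 129, 2674]);


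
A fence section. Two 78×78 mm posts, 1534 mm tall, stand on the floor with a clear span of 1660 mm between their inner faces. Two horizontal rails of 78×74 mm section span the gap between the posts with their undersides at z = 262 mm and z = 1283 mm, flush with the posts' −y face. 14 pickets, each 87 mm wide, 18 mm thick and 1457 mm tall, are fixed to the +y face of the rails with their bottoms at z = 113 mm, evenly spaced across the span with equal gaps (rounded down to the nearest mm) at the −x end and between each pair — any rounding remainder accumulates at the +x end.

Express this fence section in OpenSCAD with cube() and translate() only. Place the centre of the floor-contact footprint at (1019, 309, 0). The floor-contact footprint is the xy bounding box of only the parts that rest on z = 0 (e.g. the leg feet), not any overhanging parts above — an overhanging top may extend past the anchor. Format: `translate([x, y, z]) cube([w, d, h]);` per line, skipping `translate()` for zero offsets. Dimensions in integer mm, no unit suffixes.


translate([111, 270, 0]) cube([78, 78, 1534]);
translate([1849, 270, 0]) cube([78, 78, 1534]);
translate([189, 270, 262]) cube([1660, 78, 74]);
translate([189, 270, 1283]) cube([1660, 78, 74]);
translate([218, 348, 113]) cube([87, 18, 1457]);
translate([334, 348, 113]) cube([87, 18, 1457]);
translate([450, 348, 113]) cube([87, 18, 1457]);
translate([566, 348, 113]) cube([87, 18, 1457]);
translate([682, 348, 113]) cube([87, 18, 1457]);
translate([798, 348, 113]) cube([87, 18, 1457]);
translate([914, 348, 113]) cube([87, 18, 1457]);
translate([1030, 348, 113]) cube([87, 18, 1457]);
translate([1146, 348, 113]) cube([87, 18, 1457]);
translate([1262, 348, 113]) cube([87, 18, 1457]);
translate([1378, 348, 113]) cube([87, 18, 1457]);
translate([1494, 348, 113]) cube([87, 18, 1457]);
translate([1610, 348, 113]) cube([87, 18, 1457]);
translate([1726, 348, 113]) cube([87, 18, 1457]);


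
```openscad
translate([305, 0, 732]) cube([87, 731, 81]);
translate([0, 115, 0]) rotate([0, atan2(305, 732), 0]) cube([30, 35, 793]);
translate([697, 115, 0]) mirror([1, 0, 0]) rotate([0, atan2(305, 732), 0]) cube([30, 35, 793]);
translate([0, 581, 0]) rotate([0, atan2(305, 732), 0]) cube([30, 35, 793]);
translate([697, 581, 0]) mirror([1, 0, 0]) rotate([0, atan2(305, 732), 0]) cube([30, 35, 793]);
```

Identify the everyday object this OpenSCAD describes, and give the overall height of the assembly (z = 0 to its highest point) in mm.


A sawhorse. The overall height is 813 mm.

A beam across two mirrored pairs of raked legs — a sawhorse. The beam's underside is at z = 732 (matching the legs' vertical rise in atan2(305, 732)) and the beam is 81 mm tall, so its top is at 732 + 81 = 813 mm. The raked legs top out at the beam's underside, so that is the highest point.


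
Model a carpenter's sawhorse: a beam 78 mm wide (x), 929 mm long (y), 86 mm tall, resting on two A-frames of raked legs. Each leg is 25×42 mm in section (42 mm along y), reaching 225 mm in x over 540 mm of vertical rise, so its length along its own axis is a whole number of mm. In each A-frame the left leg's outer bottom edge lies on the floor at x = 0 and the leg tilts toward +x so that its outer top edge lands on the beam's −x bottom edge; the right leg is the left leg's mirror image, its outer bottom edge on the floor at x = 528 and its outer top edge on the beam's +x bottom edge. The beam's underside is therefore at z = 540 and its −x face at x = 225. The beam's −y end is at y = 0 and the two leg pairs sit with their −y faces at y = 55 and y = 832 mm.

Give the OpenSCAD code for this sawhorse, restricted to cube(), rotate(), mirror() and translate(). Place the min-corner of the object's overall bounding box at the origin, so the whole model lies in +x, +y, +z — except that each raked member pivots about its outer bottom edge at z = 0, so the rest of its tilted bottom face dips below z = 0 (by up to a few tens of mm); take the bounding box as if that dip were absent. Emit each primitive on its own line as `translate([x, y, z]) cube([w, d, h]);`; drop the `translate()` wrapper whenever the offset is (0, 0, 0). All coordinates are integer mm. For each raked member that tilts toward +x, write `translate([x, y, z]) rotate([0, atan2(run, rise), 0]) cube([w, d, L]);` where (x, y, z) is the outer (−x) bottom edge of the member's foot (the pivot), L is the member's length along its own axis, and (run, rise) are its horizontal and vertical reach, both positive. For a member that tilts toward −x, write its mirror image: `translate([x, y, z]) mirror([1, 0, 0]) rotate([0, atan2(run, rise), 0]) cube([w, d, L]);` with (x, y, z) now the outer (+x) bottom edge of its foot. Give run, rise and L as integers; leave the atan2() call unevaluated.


// leg length = √(225² + 540²) = 585
// right-leg outer foot x = 2·225 + 78 = 528
// beam min-corner = (225, 0, 540)
translate([225, 0, 540]) cube([78, 929, 86]);
translate([0, 55, 0]) rotate([0, atan2(225, 540), 0]) cube([25, 42, 585]);
translate([528, 55, 0]) mirror([1, 0, 0]) rotate([0, atan2(225, 540), 0]) cube([25, 42, 585]);
translate([0, 832, 0]) rotate([0, atan2(225, 540), 0]) cube([25, 42, 585]);
translate([528, 832, 0]) mirror([1, 0, 0]) rotate([0, atan2(225, 540), 0]) cube([25, 42, 585]);


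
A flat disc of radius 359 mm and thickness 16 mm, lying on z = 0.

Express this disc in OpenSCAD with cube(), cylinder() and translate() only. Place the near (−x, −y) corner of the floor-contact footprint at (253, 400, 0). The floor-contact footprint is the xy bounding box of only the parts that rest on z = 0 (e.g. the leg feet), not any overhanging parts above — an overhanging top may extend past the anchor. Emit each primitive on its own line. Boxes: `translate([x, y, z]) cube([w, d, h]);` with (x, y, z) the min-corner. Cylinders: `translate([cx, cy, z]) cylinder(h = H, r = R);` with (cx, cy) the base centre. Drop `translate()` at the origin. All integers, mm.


translate([612, 759, 0]) cylinder(h = 16, r = 359);


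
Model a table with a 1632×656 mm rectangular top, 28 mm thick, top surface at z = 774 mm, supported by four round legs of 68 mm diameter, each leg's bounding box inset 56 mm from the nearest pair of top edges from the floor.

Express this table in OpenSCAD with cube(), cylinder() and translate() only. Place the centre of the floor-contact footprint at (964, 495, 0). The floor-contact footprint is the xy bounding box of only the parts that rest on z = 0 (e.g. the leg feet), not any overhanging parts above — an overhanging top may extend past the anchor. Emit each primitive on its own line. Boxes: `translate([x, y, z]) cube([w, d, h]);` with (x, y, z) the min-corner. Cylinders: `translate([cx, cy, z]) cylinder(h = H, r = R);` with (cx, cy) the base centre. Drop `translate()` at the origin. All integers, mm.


// leg_h = 774 - 28 = 746
translate([148, 167, 746]) cube([1632, 656, 28]);
translate([238, 257, 0]) cylinder(h = 746, r = 34);
translate([1690, 257, 0]) cylinder(h = 746, r = 34);
translate([238, 733, 0]) cylinder(h = 746, r = 34);
translate([1690, 733, 0]) cylinder(h = 746, r = 34);


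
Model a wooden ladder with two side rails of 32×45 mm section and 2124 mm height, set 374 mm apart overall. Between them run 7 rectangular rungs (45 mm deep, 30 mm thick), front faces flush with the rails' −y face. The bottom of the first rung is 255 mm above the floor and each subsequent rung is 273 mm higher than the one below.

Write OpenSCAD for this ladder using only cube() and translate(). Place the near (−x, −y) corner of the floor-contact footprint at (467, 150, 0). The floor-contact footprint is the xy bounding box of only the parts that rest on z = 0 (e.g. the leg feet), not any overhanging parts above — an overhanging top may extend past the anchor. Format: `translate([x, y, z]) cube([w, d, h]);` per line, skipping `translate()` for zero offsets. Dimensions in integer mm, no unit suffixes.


// rung span = 374 - 2*32 = 310
// rung[k] z = 255 + k*273
translate([467, 150, 0]) cube([32, 45, 2124]);
translate([809, 150, 0]) cube([32, 45, 2124]);
translate([499, 150, 255]) cube([310, 45, 30]);
translate([499, 150, 528]) cube([310, 45, 30]);
translate([499, 150, 801]) cube([310, 45, 30]);
translate([499, 150, 1074]) cube([310, 45, 30]);
translate([499, 150, 1347]) cube([310, 45, 30]);
translate([499, 150, 1620]) cube([310, 45, 30]);
translate([499, 150, 1893]) cube([310, 45, 30]);


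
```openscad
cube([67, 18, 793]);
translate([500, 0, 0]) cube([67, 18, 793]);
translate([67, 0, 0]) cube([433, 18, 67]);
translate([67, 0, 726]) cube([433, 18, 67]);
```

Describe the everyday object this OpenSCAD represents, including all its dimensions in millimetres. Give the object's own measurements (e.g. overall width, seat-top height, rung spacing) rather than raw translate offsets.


A rectangular picture frame lying in the x–z plane (depth along y). The opening is 433 mm wide (x) by 659 mm tall (z), surrounded by a border 67 mm wide on all four sides. The frame is 18 mm deep and is made of two full-height vertical stiles with two horizontal rails fitted between them.


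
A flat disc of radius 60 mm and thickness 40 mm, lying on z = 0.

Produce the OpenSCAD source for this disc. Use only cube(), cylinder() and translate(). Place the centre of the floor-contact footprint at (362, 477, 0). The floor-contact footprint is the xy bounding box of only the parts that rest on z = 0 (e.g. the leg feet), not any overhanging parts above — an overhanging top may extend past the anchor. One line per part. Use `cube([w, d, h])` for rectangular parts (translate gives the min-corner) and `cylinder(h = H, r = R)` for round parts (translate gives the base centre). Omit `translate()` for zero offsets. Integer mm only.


translate([362, 477, 0]) cylinder(h = 40, r = 60);


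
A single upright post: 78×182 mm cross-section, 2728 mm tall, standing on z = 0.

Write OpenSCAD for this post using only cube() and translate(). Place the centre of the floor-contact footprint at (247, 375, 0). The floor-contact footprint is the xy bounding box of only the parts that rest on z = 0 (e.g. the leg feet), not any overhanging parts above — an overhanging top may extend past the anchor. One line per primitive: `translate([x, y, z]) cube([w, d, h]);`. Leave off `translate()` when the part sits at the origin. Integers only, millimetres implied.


translate([208, 284, 0]) cube([78, 182, 2728]);


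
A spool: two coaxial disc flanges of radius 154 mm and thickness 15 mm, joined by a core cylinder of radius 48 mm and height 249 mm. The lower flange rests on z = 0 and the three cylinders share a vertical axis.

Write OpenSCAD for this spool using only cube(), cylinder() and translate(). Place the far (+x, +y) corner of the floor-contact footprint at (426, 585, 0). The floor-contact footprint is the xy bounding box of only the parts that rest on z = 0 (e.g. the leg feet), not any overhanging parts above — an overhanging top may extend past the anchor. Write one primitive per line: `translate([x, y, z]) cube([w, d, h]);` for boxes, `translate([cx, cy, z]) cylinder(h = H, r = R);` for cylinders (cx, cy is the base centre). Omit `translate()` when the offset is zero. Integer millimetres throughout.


translate([272, 431, 0]) cylinder(h = 15, r = 154);
translate([272, 431, 15]) cylinder(h = 249, r = 48);
translate([272, 431, 264]) cylinder(h = 15, r = 154);


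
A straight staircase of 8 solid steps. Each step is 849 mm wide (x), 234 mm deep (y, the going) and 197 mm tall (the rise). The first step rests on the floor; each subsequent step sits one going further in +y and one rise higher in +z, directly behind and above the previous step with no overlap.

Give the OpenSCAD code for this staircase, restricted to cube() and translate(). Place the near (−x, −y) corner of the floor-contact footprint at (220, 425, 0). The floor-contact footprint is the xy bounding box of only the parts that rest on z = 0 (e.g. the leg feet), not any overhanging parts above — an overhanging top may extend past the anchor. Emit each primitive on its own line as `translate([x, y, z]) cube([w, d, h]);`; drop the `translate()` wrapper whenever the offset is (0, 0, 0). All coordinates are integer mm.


translate([220, 425, 0]) cube([849, 234, 197]);
translate([220, 659, 197]) cube([849, 234, 197]);
translate([220, 893, 394]) cube([849, 234, 197]);
translate([220, 1127, 591]) cube([849, 234, 197]);
translate([220, 1361, 788]) cube([849, 234, 197]);
translate([220, 1595, 985]) cube([849, 234, 197]);
translate([220, 1829, 1182]) cube([849, 234, 197]);
translate([220, 2063, 1379]) cube([849, 234, 197]);


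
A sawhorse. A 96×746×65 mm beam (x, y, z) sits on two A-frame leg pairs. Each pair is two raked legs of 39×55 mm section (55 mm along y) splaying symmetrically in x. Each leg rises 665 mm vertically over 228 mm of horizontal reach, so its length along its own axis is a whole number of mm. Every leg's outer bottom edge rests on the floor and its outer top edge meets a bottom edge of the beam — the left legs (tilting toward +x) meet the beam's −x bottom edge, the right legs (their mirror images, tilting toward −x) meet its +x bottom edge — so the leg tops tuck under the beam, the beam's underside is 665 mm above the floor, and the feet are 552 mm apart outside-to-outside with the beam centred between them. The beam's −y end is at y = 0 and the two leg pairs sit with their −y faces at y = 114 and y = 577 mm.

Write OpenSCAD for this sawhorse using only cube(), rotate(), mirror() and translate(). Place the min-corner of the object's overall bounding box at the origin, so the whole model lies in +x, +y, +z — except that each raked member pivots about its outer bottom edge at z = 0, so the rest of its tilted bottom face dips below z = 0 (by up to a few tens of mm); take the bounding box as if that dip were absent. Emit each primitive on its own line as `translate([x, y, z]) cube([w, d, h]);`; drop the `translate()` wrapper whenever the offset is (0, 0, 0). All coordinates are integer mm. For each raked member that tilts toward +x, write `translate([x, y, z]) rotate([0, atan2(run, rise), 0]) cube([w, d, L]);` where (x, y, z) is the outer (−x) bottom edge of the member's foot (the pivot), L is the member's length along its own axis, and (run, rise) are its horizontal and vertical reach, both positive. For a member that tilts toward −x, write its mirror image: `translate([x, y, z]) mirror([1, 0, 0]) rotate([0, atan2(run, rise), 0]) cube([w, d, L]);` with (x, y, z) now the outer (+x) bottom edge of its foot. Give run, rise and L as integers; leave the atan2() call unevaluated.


translate([228, 0, 665]) cube([96, 746, 65]);
translate([0, 114, 0]) rotate([0, atan2(228, 665), 0]) cube([39, 55, 703]);
translate([552, 114, 0]) mirror([1, 0, 0]) rotate([0, atan2(228, 665), 0]) cube([39, 55, 703]);
translate([0, 577, 0]) rotate([0, atan2(228, 665), 0]) cube([39, 55, 703]);
translate([552, 577, 0]) mirror([1, 0, 0]) rotate([0, atan2(228, 665), 0]) cube([39, 55, 703]);


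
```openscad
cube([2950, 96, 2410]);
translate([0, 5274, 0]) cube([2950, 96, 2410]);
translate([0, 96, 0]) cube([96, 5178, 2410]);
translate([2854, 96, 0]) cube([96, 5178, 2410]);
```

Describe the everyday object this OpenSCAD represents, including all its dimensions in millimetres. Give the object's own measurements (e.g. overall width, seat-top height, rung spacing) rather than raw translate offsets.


The wall frame of a small rectangular building: four walls, each 2410 mm tall and 96 mm thick, enclosing a footprint 2950 mm (x) by 5370 mm (y) outside-to-outside, with no floor or roof. The front and back walls (the −y and +y sides) span the full width; the two side walls fit between them.


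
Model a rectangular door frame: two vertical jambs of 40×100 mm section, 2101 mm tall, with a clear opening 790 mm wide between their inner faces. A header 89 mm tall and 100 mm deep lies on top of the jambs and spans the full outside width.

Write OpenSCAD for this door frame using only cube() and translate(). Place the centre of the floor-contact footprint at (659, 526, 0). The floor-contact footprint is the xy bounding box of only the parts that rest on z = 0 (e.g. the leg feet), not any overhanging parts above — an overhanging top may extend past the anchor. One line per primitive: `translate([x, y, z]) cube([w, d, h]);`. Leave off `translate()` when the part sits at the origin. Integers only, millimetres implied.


translate([224, 476, 0]) cube([40, 100, 2101]);
translate([1054, 476, 0]) cube([40, 100, 2101]);
translate([224, 476, 2101]) cube([870, 100, 89]);


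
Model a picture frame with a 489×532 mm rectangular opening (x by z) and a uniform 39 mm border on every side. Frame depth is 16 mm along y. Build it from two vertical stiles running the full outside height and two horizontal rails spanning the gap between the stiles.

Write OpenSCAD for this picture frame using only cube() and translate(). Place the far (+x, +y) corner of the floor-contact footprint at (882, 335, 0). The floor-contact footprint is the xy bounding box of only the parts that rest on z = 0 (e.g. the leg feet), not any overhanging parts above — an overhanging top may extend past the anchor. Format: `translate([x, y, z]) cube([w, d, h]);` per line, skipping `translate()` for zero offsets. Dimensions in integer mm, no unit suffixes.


translate([315, 319, 0]) cube([39, 16, 610]);
translate([843, 319, 0]) cube([39, 16, 610]);
translate([354, 319, 0]) cube([489, 16, 39]);
translate([354, 319, 571]) cube([489, 16, 39]);


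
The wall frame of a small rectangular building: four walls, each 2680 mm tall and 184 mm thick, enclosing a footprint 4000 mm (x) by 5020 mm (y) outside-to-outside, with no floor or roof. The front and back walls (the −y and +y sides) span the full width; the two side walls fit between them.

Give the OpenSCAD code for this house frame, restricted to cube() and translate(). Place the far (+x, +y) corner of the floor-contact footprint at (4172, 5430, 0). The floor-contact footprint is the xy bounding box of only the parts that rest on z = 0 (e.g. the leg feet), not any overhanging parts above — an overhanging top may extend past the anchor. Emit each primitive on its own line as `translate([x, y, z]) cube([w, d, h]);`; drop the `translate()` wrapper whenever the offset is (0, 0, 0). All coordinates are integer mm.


translate([172, 410, 0]) cube([4000, 184, 2680]);
translate([172, 5246, 0]) cube([4000, 184, 2680]);
translate([172, 594, 0]) cube([184, 4652, 2680]);
translate([3988, 594, 0]) cube([184, 4652, 2680]);


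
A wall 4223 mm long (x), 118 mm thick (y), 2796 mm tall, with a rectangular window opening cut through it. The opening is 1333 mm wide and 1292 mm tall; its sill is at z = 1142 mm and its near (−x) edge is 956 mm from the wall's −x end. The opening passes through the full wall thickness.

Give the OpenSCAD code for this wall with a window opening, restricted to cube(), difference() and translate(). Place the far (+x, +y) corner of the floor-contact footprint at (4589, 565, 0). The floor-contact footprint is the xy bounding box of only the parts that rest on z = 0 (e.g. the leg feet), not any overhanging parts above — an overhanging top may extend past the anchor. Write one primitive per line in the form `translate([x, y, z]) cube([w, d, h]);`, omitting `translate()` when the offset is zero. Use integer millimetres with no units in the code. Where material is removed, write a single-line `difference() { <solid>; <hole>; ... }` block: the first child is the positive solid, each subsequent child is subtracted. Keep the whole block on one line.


difference() { translate([366, 447, 0]) cube([4223, 118, 2796]); translate([1322, 447, 1142]) cube([1333, 118, 1292]); }


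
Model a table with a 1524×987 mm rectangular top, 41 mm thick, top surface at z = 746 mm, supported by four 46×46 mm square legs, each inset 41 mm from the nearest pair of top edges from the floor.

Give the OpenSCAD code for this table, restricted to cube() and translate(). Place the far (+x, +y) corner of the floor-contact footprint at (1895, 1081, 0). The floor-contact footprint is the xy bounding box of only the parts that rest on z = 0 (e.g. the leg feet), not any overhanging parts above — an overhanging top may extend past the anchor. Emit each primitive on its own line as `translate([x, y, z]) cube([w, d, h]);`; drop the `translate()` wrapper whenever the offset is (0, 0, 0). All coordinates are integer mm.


translate([412, 135, 705]) cube([1524, 987, 41]);
translate([453, 176, 0]) cube([46, 46, 705]);
translate([1849, 176, 0]) cube([46, 46, 705]);
translate([453, 1035, 0]) cube([46, 46, 705]);
translate([1849, 1035, 0]) cube([46, 46, 705]);


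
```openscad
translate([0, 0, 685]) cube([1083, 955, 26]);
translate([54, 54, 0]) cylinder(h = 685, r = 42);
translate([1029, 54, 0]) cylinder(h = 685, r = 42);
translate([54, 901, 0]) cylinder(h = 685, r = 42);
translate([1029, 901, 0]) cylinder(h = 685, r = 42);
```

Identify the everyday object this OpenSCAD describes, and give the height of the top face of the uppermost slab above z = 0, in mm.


A table. The table height is 711 mm.

A 1083×955×26 slab sits at z = 685 on four Ø84 mm round legs — a table. The top surface is at 685 + 26 = 711 mm.


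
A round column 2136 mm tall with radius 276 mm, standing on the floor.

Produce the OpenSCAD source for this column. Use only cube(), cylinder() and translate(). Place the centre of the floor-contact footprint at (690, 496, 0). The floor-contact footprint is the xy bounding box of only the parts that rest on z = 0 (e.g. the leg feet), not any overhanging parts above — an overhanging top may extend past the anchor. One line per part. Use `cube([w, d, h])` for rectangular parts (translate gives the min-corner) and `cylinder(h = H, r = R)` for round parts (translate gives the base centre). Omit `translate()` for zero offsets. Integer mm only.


translate([690, 496, 0]) cylinder(h = 2136, r = 276);


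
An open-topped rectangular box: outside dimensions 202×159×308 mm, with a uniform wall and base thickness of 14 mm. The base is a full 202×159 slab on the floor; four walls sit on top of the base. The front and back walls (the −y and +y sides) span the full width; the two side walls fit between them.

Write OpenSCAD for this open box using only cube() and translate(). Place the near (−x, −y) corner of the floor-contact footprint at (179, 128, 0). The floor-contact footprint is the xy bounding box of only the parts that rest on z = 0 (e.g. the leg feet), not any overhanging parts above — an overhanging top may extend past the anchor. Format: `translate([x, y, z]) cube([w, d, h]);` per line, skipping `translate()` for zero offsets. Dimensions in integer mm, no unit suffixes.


translate([179, 128, 0]) cube([202, 159, 14]);
translate([179, 128, 14]) cube([202, 14, 294]);
translate([179, 273, 14]) cube([202, 14, 294]);
translate([179, 142, 14]) cube([14, 131, 294]);
translate([367, 142, 14]) cube([14, 131, 294]);


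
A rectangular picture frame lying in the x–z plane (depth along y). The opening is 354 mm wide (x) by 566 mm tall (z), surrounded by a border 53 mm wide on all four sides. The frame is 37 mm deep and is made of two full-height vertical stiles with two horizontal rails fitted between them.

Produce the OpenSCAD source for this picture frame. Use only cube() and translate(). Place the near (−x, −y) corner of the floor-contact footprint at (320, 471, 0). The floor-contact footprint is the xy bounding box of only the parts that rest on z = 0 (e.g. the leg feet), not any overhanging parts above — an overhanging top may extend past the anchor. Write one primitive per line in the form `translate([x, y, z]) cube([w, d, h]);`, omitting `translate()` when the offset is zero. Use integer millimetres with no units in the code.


translate([320, 471, 0]) cube([53, 37, 672]);
translate([727, 471, 0]) cube([53, 37, 672]);
translate([373, 471, 0]) cube([354, 37, 53]);
translate([373, 471, 619]) cube([354, 37, 53]);


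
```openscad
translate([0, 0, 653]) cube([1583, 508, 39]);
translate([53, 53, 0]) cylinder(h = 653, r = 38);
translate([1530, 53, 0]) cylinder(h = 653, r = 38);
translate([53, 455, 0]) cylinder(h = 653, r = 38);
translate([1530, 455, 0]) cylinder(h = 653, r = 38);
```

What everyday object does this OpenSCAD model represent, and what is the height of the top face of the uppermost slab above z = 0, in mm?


A table. The table height is 692 mm.

A 1583×508×39 slab sits at z = 653 on four Ø76 mm round legs — a table. The top surface is at 653 + 39 = 692 mm.


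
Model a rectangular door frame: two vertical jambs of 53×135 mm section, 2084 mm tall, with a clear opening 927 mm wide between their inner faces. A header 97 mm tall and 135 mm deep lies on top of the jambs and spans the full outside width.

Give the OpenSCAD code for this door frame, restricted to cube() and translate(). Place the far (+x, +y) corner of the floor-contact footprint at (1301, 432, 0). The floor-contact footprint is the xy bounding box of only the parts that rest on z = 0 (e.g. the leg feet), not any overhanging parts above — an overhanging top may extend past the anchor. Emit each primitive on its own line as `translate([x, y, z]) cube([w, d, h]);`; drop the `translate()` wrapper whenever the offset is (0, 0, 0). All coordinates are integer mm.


translate([268, 297, 0]) cube([53, 135, 2084]);
translate([1248, 297, 0]) cube([53, 135, 2084]);
translate([268, 297, 2084]) cube([1033, 135, 97]);


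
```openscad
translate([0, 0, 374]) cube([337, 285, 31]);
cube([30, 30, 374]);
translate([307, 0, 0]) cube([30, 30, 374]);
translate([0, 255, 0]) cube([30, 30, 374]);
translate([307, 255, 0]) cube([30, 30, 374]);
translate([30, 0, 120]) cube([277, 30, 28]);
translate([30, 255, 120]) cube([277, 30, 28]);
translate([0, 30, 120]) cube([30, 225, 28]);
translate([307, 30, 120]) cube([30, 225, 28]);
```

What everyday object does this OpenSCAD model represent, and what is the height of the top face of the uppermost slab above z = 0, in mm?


A stool. The seat height is 405 mm.

A 337×285×31 slab at z = 374 on four corner posts — a stool. The seat top is 374 + 31 = 405 mm.


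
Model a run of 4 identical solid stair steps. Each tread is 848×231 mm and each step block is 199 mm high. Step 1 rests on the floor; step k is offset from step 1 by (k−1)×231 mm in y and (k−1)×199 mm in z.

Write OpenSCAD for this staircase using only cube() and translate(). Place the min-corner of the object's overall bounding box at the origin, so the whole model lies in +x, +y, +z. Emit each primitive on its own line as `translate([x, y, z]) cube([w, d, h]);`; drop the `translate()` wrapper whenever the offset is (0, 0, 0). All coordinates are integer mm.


cube([848, 231, 199]);
translate([0, 231, 199]) cube([848, 231, 199]);
translate([0, 462, 398]) cube([848, 231, 199]);
translate([0, 693, 597]) cube([848, 231, 199]);


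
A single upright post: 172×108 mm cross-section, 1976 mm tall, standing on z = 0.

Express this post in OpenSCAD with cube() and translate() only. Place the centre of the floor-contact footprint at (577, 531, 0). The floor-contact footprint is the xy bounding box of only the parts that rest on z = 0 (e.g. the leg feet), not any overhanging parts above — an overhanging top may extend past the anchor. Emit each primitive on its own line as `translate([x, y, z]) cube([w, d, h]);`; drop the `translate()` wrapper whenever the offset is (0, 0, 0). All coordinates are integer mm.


translate([491, 477, 0]) cube([172, 108, 1976]);


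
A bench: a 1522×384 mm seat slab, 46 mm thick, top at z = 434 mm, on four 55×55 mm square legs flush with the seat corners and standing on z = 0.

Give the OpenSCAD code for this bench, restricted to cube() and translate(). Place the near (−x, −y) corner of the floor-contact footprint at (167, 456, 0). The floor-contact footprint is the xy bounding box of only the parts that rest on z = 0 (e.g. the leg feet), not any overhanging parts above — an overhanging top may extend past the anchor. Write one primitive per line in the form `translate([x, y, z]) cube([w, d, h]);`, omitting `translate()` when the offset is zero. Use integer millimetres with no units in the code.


translate([167, 456, 388]) cube([1522, 384, 46]);
translate([167, 456, 0]) cube([55, 55, 388]);
translate([167, 785, 0]) cube([55, 55, 388]);
translate([1634, 456, 0]) cube([55, 55, 388]);
translate([1634, 785, 0]) cube([55, 55, 388]);


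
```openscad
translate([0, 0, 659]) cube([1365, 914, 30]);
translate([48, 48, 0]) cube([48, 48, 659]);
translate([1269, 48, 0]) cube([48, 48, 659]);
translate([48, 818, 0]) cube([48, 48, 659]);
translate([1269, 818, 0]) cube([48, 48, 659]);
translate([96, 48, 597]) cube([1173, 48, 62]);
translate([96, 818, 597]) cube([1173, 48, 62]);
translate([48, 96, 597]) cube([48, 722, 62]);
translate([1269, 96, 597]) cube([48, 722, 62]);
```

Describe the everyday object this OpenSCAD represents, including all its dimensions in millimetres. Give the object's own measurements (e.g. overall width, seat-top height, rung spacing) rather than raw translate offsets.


A rectangular dining table. The top is 1365×914×30 mm with its upper surface at z = 689 mm. It stands on four 48×48 mm square legs, each inset 48 mm from the nearest pair of top edges, running from the floor to the underside of the top. Four apron rails, 48 mm thick and 62 mm tall, run between adjacent legs with their top edges flush with the underside of the top and their outer faces flush with the legs' outer faces.
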